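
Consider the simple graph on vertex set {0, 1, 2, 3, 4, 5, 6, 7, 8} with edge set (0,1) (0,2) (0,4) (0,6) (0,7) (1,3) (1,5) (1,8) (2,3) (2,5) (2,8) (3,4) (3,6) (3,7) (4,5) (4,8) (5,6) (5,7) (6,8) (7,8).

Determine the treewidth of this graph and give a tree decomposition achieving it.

Treewidth 4.
One such decomposition:
Bags: B1 = {0, 1, 3, 5, 8}  B2 = {0, 2, 3, 5, 8}  B3 = {0, 3, 5, 7, 8}  B4 = {0, 3, 5, 6, 8}  B5 = {0, 3, 4, 5, 8}
Tree: B1–B2, B2–B3, B3–B4, B4–B5

Each bag holds 5 vertices, so the decomposition has width 4, which upper-bounds the treewidth. For the lower bound: the 5 vertex sets {0,1}, {2,5}, {3,7}, {8}, {6} are disjoint, each induces a connected subgraph, and every pair is joined by at least one edge of G. Contracting each set to a single vertex therefore yields K_{5} as a minor, and since treewidth is minor-monotone, tw(G) ≥ tw(K_{5}) = 4. Therefore the treewidth is 4.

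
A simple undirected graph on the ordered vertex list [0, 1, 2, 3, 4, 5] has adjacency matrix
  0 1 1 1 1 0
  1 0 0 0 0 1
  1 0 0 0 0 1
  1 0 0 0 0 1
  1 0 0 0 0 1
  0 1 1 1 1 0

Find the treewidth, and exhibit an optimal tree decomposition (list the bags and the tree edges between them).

The largest bag has 3 vertices, giving width 2; this decomposition certifies tw(G) ≤ 2. Since 5–2–0–3–5 is a cycle in G, G is not acyclic. Forests are exactly the graphs of treewidth ≤ 1, so tw(G) ≥ 2. Combining the bounds, tw(G) = 2.

Treewidth 2.
One such decomposition:
Bags: B1 = {0, 2, 5}  B2 = {0, 3, 5}  B3 = {0, 4, 5}  B4 = {0, 1, 5}
Tree: B1–B2, B2–B3, B3–B4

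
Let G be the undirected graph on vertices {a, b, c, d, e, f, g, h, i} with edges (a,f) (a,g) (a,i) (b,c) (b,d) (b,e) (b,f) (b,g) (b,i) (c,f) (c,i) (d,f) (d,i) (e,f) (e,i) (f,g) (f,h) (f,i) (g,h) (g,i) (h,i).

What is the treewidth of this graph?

A width-3 tree decomposition is:
Bags: B1 = {b, f, g, i}  B2 = {f, g, h, i}  B3 = {b, c, f, i}  B4 = {a, f, g, i}  B5 = {b, e, f, i}  B6 = {b, d, f, i}
Tree: B1–B2, B1–B3, B2–B4, B3–B5, B3–B6
Each bag holds 4 vertices, so the decomposition has width 3, which upper-bounds the treewidth. For the lower bound, the 4 vertices {f, g, h, i} are pairwise adjacent, and any tree decomposition puts a clique entirely inside one bag — forcing width ≥ 3. Combining the bounds, tw(G) = 3.

3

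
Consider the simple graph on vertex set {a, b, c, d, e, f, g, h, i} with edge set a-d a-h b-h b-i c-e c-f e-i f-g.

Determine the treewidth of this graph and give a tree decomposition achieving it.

Each bag holds 2 vertices, so the decomposition has width 1, which upper-bounds the treewidth. Any graph with an edge has treewidth ≥ 1, and G has the edge d–a. Combining the bounds, tw(G) = 1.

Treewidth 1.
One such decomposition:
Bags: B1 = {a, d}  B2 = {a, h}  B3 = {b, h}  B4 = {b, i}  B5 = {e, i}  B6 = {c, e}  B7 = {c, f}  B8 = {f, g}
Tree: B1–B2, B2–B3, B3–B4, B4–B5, B5–B6, B6–B7, B7–B8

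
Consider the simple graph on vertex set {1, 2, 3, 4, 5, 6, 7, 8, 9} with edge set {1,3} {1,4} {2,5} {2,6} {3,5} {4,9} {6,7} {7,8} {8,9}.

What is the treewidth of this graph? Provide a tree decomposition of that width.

Every bag has size at most 3, so the width is 3 − 1 = 2 and tw(G) ≤ 2. Since 8–7–6–2–5–3–1–4–9–8 is a cycle in G, G is not acyclic. Forests are exactly the graphs of treewidth ≤ 1, so tw(G) ≥ 2. Therefore the treewidth is 2.

Treewidth 2.
One such decomposition:
Bags: B1 = {6, 7, 8}  B2 = {2, 6, 8}  B3 = {2, 5, 8}  B4 = {3, 5, 8}  B5 = {1, 3, 8}  B6 = {1, 4, 8}  B7 = {4, 8, 9}
Tree: B1–B2, B2–B3, B3–B4, B4–B5, B5–B6, B6–B7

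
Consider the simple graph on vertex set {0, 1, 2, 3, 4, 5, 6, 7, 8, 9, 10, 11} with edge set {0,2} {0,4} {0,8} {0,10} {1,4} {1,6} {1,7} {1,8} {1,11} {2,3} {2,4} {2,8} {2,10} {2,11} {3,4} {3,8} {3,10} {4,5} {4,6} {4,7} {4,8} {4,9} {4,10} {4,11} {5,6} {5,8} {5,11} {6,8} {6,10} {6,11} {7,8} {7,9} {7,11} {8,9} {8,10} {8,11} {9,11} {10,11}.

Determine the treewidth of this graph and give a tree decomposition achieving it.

Treewidth 4.
One such decomposition:
Bags: B1 = {4, 6, 8, 10, 11}  B2 = {1, 4, 6, 8, 11}  B3 = {2, 4, 8, 10, 11}  B4 = {2, 3, 4, 8, 10}  B5 = {1, 4, 7, 8, 11}  B6 = {4, 7, 8, 9, 11}  B7 = {0, 2, 4, 8, 10}  B8 = {4, 5, 6, 8, 11}
Tree: B1–B2, B1–B3, B3–B4, B2–B5, B5–B6, B3–B7, B2–B8

Every bag has size at most 5, so the width is 5 − 1 = 4 and tw(G) ≤ 4. Conversely, {0, 2, 4, 8, 10} is a clique of size 5, and the vertices of any clique must share a bag in every tree decomposition; so some bag has ≥ 5 vertices and tw(G) ≥ 4. The upper and lower bounds meet at 4, so that is the treewidth.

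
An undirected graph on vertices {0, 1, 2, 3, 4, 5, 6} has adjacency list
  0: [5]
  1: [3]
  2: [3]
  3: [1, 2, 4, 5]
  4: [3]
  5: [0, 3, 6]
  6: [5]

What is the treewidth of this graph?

1

A width-1 tree decomposition is:
Bags: B1 = {2, 3}  B2 = {3, 4}  B3 = {3, 5}  B4 = {1, 3}  B5 = {0, 5}  B6 = {5, 6}
Tree: B1–B2, B1–B3, B3–B4, B3–B5, B5–B6
The largest bag has 2 vertices, giving width 1; this decomposition certifies tw(G) ≤ 1. G has an edge, so its treewidth is at least 1. Hence tw(G) = 1 exactly.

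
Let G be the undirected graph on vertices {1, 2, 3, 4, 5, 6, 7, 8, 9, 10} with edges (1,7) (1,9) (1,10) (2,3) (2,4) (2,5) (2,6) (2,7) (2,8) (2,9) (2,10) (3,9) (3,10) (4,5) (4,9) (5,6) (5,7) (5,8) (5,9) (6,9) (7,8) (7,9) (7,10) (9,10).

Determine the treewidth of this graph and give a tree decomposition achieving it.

Treewidth 3.
One optimal decomposition is:
Bags: B1 = {2, 5, 7, 8}  B2 = {2, 5, 7, 9}  B3 = {2, 7, 9, 10}  B4 = {2, 4, 5, 9}  B5 = {2, 3, 9, 10}  B6 = {1, 7, 9, 10}  B7 = {2, 5, 6, 9}
Tree: B1–B2, B2–B3, B2–B4, B3–B5, B3–B6, B2–B7

Each bag holds 4 vertices, so the decomposition has width 3, which upper-bounds the treewidth. For the lower bound, the 4 vertices {1, 7, 9, 10} are pairwise adjacent, and any tree decomposition puts a clique entirely inside one bag — forcing width ≥ 3. The upper and lower bounds meet at 3, so that is the treewidth.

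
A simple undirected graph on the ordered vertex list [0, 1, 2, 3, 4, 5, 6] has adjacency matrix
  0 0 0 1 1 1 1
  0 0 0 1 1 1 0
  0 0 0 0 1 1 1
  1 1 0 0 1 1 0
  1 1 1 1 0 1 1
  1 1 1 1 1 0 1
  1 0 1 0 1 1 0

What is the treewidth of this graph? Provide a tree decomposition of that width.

Treewidth 3.
One such decomposition:
Bags: B1 = {0, 4, 5, 6}  B2 = {0, 3, 4, 5}  B3 = {1, 3, 4, 5}  B4 = {2, 4, 5, 6}
Tree: B1–B2, B2–B3, B1–B4

Every bag has size at most 4, so the width is 4 − 1 = 3 and tw(G) ≤ 3. For the lower bound, the 4 vertices {0, 3, 4, 5} are pairwise adjacent, and any tree decomposition puts a clique entirely inside one bag — forcing width ≥ 3. The upper and lower bounds meet at 3, so that is the treewidth.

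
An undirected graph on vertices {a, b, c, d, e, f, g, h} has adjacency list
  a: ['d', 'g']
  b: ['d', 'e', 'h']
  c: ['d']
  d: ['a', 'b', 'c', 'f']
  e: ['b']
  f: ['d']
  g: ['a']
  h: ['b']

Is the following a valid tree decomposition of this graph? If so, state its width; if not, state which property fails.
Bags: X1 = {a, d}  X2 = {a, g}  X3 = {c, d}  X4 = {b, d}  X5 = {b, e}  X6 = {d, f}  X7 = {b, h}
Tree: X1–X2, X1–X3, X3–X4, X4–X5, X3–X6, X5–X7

Yes; width 1.

Every vertex of G appears in some bag (union = {a, b, c, d, e, f, g, h}); every edge is covered by a bag; and for each vertex v the set of bags containing v is connected in the bag tree. The decomposition is therefore valid. The largest bag has 2 vertices, so the width is 1.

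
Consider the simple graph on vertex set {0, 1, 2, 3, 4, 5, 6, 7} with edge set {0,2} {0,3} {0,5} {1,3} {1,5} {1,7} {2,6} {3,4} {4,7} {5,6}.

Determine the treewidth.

2

A width-2 tree decomposition is:
Bags: B1 = {0, 2, 6}  B2 = {0, 5, 6}  B3 = {0, 3, 5}  B4 = {1, 3, 5}  B5 = {1, 3, 4}  B6 = {1, 4, 7}
Tree: B1–B2, B2–B3, B3–B4, B4–B5, B5–B6
Each bag holds 3 vertices, so the decomposition has width 2, which upper-bounds the treewidth. For the lower bound, G contains the cycle 2–6–5–0–2, so G is not a forest; only forests have treewidth ≤ 1, hence tw(G) ≥ 2. The upper and lower bounds meet at 2, so that is the treewidth.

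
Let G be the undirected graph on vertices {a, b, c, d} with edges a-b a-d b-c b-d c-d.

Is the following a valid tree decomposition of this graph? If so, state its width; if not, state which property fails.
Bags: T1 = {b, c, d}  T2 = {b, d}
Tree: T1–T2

A tree decomposition must satisfy three properties: every vertex lies in some bag; for every edge, both endpoints lie together in some bag; and for every vertex, the bags containing it form a connected subtree. Here vertex a appears in no bag, so the decomposition is invalid.

No — vertex a appears in no bag.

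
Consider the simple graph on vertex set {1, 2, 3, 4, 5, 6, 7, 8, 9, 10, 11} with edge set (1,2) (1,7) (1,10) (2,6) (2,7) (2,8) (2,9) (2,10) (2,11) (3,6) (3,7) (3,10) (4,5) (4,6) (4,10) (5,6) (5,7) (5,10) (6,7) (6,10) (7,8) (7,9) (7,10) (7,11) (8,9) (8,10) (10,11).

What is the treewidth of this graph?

3

A width-3 tree decomposition is:
Bags: B1 = {5, 6, 7, 10}  B2 = {2, 6, 7, 10}  B3 = {4, 5, 6, 10}  B4 = {2, 7, 8, 10}  B5 = {2, 7, 10, 11}  B6 = {1, 2, 7, 10}  B7 = {2, 7, 8, 9}  B8 = {3, 6, 7, 10}
Tree: B1–B2, B1–B3, B2–B4, B4–B5, B4–B6, B4–B7, B1–B8
Each bag holds 4 vertices, so the decomposition has width 3, which upper-bounds the treewidth. Conversely, {4, 5, 6, 10} is a clique of size 4, and the vertices of any clique must share a bag in every tree decomposition; so some bag has ≥ 4 vertices and tw(G) ≥ 3. Combining the bounds, tw(G) = 3.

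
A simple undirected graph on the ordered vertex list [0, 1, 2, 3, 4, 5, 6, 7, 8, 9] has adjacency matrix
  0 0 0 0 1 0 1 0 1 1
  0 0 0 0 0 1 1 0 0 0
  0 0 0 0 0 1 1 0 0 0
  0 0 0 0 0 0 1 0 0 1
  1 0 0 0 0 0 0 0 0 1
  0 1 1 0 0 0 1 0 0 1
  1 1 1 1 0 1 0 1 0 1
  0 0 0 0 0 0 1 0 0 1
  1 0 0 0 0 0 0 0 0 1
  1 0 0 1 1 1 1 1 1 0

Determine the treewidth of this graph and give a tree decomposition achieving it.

Treewidth 2.
One optimal decomposition is:
Bags: B1 = {0, 6, 9}  B2 = {5, 6, 9}  B3 = {0, 8, 9}  B4 = {0, 4, 9}  B5 = {2, 5, 6}  B6 = {3, 6, 9}  B7 = {6, 7, 9}  B8 = {1, 5, 6}
Tree: B1–B2, B1–B3, B1–B4, B2–B5, B1–B6, B6–B7, B2–B8

The largest bag has 3 vertices, giving width 2; this decomposition certifies tw(G) ≤ 2. For the lower bound, the 3 vertices {0, 8, 9} are pairwise adjacent, and any tree decomposition puts a clique entirely inside one bag — forcing width ≥ 2. Hence tw(G) = 2 exactly.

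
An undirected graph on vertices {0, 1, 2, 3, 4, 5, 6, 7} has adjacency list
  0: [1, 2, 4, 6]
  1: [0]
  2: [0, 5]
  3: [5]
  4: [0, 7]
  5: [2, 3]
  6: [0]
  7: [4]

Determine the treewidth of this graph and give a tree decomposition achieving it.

Treewidth 1.
One such decomposition:
Bags: B1 = {0, 6}  B2 = {0, 1}  B3 = {0, 4}  B4 = {0, 2}  B5 = {2, 5}  B6 = {3, 5}  B7 = {4, 7}
Tree: B1–B2, B1–B3, B2–B4, B4–B5, B5–B6, B3–B7

Every bag has size at most 2, so the width is 2 − 1 = 1 and tw(G) ≤ 1. G has an edge, so its treewidth is at least 1. Hence tw(G) = 1 exactly.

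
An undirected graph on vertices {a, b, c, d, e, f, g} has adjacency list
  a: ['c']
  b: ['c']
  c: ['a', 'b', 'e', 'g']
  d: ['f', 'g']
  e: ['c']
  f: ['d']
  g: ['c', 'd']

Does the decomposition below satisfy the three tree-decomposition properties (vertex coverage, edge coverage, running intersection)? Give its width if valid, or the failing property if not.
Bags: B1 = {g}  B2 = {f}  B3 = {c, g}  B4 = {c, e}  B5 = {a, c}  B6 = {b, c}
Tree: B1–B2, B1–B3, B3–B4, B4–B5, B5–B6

A tree decomposition must satisfy three properties: every vertex lies in some bag; for every edge, both endpoints lie together in some bag; and for every vertex, the bags containing it form a connected subtree. Here vertex d appears in no bag, so the decomposition is invalid.

No — vertex d appears in no bag.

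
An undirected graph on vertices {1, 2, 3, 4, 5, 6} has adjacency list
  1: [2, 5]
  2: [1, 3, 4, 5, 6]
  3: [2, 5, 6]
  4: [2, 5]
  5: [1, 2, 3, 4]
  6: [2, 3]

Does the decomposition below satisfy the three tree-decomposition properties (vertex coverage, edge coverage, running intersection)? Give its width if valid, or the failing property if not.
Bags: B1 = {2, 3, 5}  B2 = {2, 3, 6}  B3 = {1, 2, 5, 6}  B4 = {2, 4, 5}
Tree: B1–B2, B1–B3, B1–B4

No — bags containing vertex 6 are not connected in the tree.

A tree decomposition must satisfy three properties: every vertex lies in some bag; for every edge, both endpoints lie together in some bag; and for every vertex, the bags containing it form a connected subtree. Here bags containing vertex 6 are not connected in the tree, so the decomposition is invalid.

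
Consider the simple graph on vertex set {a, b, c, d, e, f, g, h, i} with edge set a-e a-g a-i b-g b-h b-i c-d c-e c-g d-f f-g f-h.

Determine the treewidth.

3

A width-3 tree decomposition is:
Bags: B1 = {a, c, e, i}  B2 = {a, c, g, i}  B3 = {b, c, g, i}  B4 = {b, c, d, g}  B5 = {b, d, f, g}  B6 = {b, d, f, h}
Tree: B1–B2, B2–B3, B3–B4, B4–B5, B5–B6
Each bag holds 4 vertices, so the decomposition has width 3, which upper-bounds the treewidth. For the lower bound: the 4 vertex sets {a,e,i}, {c}, {g}, {b,d,f,h} are disjoint, each induces a connected subgraph, and every pair is joined by at least one edge of G. Contracting each set to a single vertex therefore yields K_{4} as a minor, and since treewidth is minor-monotone, tw(G) ≥ tw(K_{4}) = 3. Hence tw(G) = 3 exactly.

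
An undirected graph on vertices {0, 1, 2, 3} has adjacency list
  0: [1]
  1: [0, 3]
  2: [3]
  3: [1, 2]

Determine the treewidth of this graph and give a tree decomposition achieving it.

Every bag has size at most 2, so the width is 2 − 1 = 1 and tw(G) ≤ 1. Since G has at least one edge (e.g. 0–1), it is not an edgeless graph, so tw(G) ≥ 1. Therefore the treewidth is 1.

Treewidth 1.
One optimal decomposition is:
Bags: B1 = {0, 1}  B2 = {1, 3}  B3 = {2, 3}
Tree: B1–B2, B2–B3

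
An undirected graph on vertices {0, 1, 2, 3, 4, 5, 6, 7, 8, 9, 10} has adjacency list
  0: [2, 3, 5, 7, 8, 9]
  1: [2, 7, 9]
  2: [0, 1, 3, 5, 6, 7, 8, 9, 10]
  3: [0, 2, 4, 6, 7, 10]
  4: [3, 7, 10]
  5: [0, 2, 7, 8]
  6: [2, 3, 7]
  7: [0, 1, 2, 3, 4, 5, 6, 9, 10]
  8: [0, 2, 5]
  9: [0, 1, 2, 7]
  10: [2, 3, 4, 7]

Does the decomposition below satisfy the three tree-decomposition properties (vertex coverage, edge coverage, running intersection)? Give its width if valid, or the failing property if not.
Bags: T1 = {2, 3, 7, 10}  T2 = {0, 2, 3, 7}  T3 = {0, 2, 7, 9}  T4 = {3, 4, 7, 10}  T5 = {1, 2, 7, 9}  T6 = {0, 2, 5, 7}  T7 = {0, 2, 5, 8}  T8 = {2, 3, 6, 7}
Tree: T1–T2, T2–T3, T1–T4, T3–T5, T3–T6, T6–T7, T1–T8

Checking the three conditions: (i) the bags cover all of {0, 1, 2, 3, 4, 5, 6, 7, 8, 9, 10}; (ii) for each edge, some bag contains both endpoints; (iii) the bags containing any fixed vertex form a subtree. All hold, so the decomposition is valid with width 4 − 1 = 3.

Yes; width 3.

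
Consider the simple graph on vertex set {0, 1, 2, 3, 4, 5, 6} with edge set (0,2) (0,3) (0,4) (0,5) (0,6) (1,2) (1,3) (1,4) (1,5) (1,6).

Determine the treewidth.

2

A width-2 tree decomposition is:
Bags: B1 = {0, 1, 5}  B2 = {0, 1, 2}  B3 = {0, 1, 6}  B4 = {0, 1, 3}  B5 = {0, 1, 4}
Tree: B1–B2, B2–B3, B3–B4, B4–B5
Every bag has size at most 3, so the width is 3 − 1 = 2 and tw(G) ≤ 2. The edges 1–5–0–2–1 form a cycle, so G is not a tree and its treewidth is at least 2. Combining the bounds, tw(G) = 2.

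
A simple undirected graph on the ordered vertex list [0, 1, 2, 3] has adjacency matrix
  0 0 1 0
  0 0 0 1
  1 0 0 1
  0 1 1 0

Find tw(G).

1

A width-1 tree decomposition is:
Bags: B1 = {0, 2}  B2 = {2, 3}  B3 = {1, 3}
Tree: B1–B2, B2–B3
Each bag holds 2 vertices, so the decomposition has width 1, which upper-bounds the treewidth. Since G has at least one edge (e.g. 0–2), it is not an edgeless graph, so tw(G) ≥ 1. Therefore the treewidth is 1.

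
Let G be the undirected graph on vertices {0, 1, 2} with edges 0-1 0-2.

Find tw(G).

1

A width-1 tree decomposition is:
Bags: B1 = {0, 2}  B2 = {0, 1}
Tree: B1–B2
Each bag holds 2 vertices, so the decomposition has width 1, which upper-bounds the treewidth. G has an edge, so its treewidth is at least 1. Therefore the treewidth is 1.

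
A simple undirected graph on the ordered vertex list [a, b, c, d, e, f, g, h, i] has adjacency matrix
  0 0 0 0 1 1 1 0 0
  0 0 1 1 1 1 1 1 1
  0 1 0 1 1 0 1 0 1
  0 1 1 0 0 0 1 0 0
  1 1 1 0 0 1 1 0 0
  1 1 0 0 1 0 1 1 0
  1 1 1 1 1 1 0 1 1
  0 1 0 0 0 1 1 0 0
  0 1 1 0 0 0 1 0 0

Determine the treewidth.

A width-3 tree decomposition is:
Bags: B1 = {b, c, g, i}  B2 = {b, c, e, g}  B3 = {b, e, f, g}  B4 = {b, c, d, g}  B5 = {a, e, f, g}  B6 = {b, f, g, h}
Tree: B1–B2, B2–B3, B2–B4, B3–B5, B3–B6
Every bag has size at most 4, so the width is 4 − 1 = 3 and tw(G) ≤ 3. On the other hand G contains the 4-clique {a, e, f, g}. A clique must lie in a single bag of any decomposition, so no decomposition can have width below 3. Therefore the treewidth is 3.

3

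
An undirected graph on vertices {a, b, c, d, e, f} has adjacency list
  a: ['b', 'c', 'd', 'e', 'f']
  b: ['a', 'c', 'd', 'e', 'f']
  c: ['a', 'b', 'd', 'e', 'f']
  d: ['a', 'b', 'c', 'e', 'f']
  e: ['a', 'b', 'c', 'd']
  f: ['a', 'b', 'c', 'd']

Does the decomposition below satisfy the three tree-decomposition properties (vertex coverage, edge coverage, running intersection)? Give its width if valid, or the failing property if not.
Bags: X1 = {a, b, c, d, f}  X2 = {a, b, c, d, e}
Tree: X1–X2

Yes; width 4.

Vertex coverage: the bags together contain {a, b, c, d, e, f}, the full vertex set. Edge coverage: each edge of G has both endpoints in at least one bag. Running intersection: for every vertex, the bags containing it form a connected subtree. All three properties hold, so this is a valid tree decomposition of width max|bag| − 1 = 4, and hence tw(G) ≤ 4.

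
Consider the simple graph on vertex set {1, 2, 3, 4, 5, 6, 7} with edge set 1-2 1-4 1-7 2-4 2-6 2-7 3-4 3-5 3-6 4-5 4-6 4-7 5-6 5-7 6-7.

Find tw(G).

3

A width-3 tree decomposition is:
Bags: B1 = {4, 5, 6, 7}  B2 = {3, 4, 5, 6}  B3 = {2, 4, 6, 7}  B4 = {1, 2, 4, 7}
Tree: B1–B2, B1–B3, B3–B4
Every bag has size at most 4, so the width is 4 − 1 = 3 and tw(G) ≤ 3. Conversely, {1, 2, 4, 7} is a clique of size 4, and the vertices of any clique must share a bag in every tree decomposition; so some bag has ≥ 4 vertices and tw(G) ≥ 3. Therefore the treewidth is 3.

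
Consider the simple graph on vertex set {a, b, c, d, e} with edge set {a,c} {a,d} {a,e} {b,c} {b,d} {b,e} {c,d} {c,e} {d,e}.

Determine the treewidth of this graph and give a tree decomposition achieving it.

Treewidth 3.
Bags: B1 = {a, c, d, e}  B2 = {b, c, d, e}
Tree: B1–B2

Each bag holds 4 vertices, so the decomposition has width 3, which upper-bounds the treewidth. For the lower bound, the 4 vertices {a, c, d, e} are pairwise adjacent, and any tree decomposition puts a clique entirely inside one bag — forcing width ≥ 3. Hence tw(G) = 3 exactly.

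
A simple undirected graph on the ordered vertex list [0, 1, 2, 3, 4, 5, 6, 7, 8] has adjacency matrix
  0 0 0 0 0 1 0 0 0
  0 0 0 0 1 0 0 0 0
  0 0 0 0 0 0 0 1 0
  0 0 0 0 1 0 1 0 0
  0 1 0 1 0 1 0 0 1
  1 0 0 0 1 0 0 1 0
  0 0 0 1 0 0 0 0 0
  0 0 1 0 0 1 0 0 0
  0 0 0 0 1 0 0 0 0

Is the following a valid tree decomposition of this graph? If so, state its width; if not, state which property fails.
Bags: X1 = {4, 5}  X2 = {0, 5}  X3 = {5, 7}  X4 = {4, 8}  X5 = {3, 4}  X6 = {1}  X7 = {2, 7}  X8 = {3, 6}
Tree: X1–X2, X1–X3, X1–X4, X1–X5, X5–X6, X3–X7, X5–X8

No — edge (4,1) lies in no bag.

A tree decomposition must satisfy three properties: every vertex lies in some bag; for every edge, both endpoints lie together in some bag; and for every vertex, the bags containing it form a connected subtree. Here edge (4,1) lies in no bag, so the decomposition is invalid.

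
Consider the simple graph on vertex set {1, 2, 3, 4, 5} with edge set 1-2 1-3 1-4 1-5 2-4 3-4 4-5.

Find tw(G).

2

A width-2 tree decomposition is:
Bags: B1 = {1, 2, 4}  B2 = {1, 3, 4}  B3 = {1, 4, 5}
Tree: B1–B2, B1–B3
The largest bag has 3 vertices, giving width 2; this decomposition certifies tw(G) ≤ 2. Conversely, {1, 2, 4} is a clique of size 3, and the vertices of any clique must share a bag in every tree decomposition; so some bag has ≥ 3 vertices and tw(G) ≥ 2. Hence tw(G) = 2 exactly.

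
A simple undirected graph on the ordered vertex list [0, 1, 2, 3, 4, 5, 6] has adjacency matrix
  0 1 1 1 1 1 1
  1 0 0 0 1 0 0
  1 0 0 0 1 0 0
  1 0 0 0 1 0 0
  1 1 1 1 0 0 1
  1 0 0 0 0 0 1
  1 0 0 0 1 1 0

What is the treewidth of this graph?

A width-2 tree decomposition is:
Bags: B1 = {0, 1, 4}  B2 = {0, 4, 6}  B3 = {0, 3, 4}  B4 = {0, 5, 6}  B5 = {0, 2, 4}
Tree: B1–B2, B2–B3, B2–B4, B1–B5
The largest bag has 3 vertices, giving width 2; this decomposition certifies tw(G) ≤ 2. For the lower bound, the 3 vertices {0, 1, 4} are pairwise adjacent, and any tree decomposition puts a clique entirely inside one bag — forcing width ≥ 2. Therefore the treewidth is 2.

2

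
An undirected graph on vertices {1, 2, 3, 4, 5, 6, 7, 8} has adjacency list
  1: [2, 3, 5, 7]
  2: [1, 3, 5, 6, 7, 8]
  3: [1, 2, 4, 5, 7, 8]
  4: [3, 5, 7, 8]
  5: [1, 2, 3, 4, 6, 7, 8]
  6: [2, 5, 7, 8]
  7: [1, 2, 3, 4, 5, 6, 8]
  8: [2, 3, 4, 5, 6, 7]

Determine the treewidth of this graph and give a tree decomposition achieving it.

Every bag has size at most 5, so the width is 5 − 1 = 4 and tw(G) ≤ 4. Conversely, {2, 3, 5, 7, 8} is a clique of size 5, and the vertices of any clique must share a bag in every tree decomposition; so some bag has ≥ 5 vertices and tw(G) ≥ 4. Hence tw(G) = 4 exactly.

Treewidth 4.
One optimal decomposition is:
Bags: B1 = {2, 5, 6, 7, 8}  B2 = {2, 3, 5, 7, 8}  B3 = {3, 4, 5, 7, 8}  B4 = {1, 2, 3, 5, 7}
Tree: B1–B2, B2–B3, B2–B4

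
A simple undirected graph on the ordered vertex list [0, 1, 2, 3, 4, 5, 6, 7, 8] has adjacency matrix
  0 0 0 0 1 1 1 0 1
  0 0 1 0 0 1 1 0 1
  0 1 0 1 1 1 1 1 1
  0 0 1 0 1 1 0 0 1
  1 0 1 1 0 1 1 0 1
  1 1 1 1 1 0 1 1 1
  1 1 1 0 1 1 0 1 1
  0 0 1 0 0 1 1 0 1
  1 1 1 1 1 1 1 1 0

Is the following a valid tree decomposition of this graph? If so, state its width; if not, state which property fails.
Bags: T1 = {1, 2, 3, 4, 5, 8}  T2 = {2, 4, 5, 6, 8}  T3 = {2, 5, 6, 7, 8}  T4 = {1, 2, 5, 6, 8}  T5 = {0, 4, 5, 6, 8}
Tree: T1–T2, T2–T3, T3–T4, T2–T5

No — bags containing vertex 1 are not connected in the tree.

A tree decomposition must satisfy three properties: every vertex lies in some bag; for every edge, both endpoints lie together in some bag; and for every vertex, the bags containing it form a connected subtree. Here bags containing vertex 1 are not connected in the tree, so the decomposition is invalid.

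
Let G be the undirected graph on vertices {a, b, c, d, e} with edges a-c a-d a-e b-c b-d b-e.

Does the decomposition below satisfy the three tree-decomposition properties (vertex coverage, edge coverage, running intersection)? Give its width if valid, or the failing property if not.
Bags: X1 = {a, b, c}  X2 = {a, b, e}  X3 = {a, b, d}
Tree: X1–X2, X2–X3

Yes; width 2.

Checking the three conditions: (i) the bags cover all of {a, b, c, d, e}; (ii) for each edge, some bag contains both endpoints; (iii) the bags containing any fixed vertex form a subtree. All hold, so the decomposition is valid with width 3 − 1 = 2.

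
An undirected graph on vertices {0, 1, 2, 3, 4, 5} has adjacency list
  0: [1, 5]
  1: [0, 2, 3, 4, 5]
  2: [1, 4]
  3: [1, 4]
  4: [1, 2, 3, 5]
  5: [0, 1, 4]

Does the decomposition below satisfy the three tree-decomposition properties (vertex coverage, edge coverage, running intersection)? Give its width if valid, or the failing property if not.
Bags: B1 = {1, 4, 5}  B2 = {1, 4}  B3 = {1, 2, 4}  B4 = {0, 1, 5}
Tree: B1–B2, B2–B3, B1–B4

A tree decomposition must satisfy three properties: every vertex lies in some bag; for every edge, both endpoints lie together in some bag; and for every vertex, the bags containing it form a connected subtree. Here vertex 3 appears in no bag, so the decomposition is invalid.

No — vertex 3 appears in no bag.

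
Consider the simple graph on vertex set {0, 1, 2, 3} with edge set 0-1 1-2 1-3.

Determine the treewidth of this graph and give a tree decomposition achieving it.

Treewidth 1.
One optimal decomposition is:
Bags: B1 = {1, 3}  B2 = {0, 1}  B3 = {1, 2}
Tree: B1–B2, B2–B3

The largest bag has 2 vertices, giving width 1; this decomposition certifies tw(G) ≤ 1. Any graph with an edge has treewidth ≥ 1, and G has the edge 3–1. Combining the bounds, tw(G) = 1.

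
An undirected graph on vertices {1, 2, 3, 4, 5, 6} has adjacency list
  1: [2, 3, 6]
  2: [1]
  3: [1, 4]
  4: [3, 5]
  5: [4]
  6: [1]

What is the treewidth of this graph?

A width-1 tree decomposition is:
Bags: B1 = {4, 5}  B2 = {3, 4}  B3 = {1, 3}  B4 = {1, 2}  B5 = {1, 6}
Tree: B1–B2, B2–B3, B3–B4, B3–B5
The largest bag has 2 vertices, giving width 1; this decomposition certifies tw(G) ≤ 1. Any graph with an edge has treewidth ≥ 1, and G has the edge 4–5. The upper and lower bounds meet at 1, so that is the treewidth.

1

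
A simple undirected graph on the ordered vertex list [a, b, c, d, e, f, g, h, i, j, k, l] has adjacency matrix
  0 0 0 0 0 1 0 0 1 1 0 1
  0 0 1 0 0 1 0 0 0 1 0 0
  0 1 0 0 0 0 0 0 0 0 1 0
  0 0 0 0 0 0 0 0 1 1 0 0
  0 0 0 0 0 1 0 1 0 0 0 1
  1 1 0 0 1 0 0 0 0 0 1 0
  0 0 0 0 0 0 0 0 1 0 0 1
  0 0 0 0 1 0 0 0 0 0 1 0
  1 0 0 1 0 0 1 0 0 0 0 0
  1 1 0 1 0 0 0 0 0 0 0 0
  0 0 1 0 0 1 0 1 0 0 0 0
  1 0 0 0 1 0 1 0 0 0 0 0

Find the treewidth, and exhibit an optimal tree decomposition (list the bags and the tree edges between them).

Each bag holds 4 vertices, so the decomposition has width 3, which upper-bounds the treewidth. For the lower bound: the 4 vertex sets {d,g,i}, {j}, {a}, {b,e,f,l} are disjoint, each induces a connected subgraph, and every pair is joined by at least one edge of G. Contracting each set to a single vertex therefore yields K_{4} as a minor, and since treewidth is minor-monotone, tw(G) ≥ tw(K_{4}) = 3. Therefore the treewidth is 3.

Treewidth 3.
One such decomposition:
Bags: B1 = {d, g, i, j}  B2 = {a, g, i, j}  B3 = {a, g, j, l}  B4 = {a, b, j, l}  B5 = {a, b, f, l}  B6 = {b, e, f, l}  B7 = {b, c, e, f}  B8 = {c, e, f, k}  B9 = {c, e, h, k}
Tree: B1–B2, B2–B3, B3–B4, B4–B5, B5–B6, B6–B7, B7–B8, B8–B9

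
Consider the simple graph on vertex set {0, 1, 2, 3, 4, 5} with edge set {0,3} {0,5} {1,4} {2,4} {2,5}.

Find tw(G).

1

A width-1 tree decomposition is:
Bags: B1 = {0, 3}  B2 = {0, 5}  B3 = {2, 5}  B4 = {2, 4}  B5 = {1, 4}
Tree: B1–B2, B2–B3, B3–B4, B4–B5
Each bag holds 2 vertices, so the decomposition has width 1, which upper-bounds the treewidth. Any graph with an edge has treewidth ≥ 1, and G has the edge 3–0. Combining the bounds, tw(G) = 1.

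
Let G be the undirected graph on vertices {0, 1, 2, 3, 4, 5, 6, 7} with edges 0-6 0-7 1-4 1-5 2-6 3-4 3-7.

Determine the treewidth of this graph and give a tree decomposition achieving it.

Treewidth 1.
One such decomposition:
Bags: B1 = {2, 6}  B2 = {0, 6}  B3 = {0, 7}  B4 = {3, 7}  B5 = {3, 4}  B6 = {1, 4}  B7 = {1, 5}
Tree: B1–B2, B2–B3, B3–B4, B4–B5, B5–B6, B6–B7

The largest bag has 2 vertices, giving width 1; this decomposition certifies tw(G) ≤ 1. Any graph with an edge has treewidth ≥ 1, and G has the edge 2–6. The upper and lower bounds meet at 1, so that is the treewidth.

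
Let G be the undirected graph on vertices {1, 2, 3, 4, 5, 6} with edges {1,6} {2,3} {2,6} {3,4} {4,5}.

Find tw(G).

1

A width-1 tree decomposition is:
Bags: B1 = {4, 5}  B2 = {3, 4}  B3 = {2, 3}  B4 = {2, 6}  B5 = {1, 6}
Tree: B1–B2, B2–B3, B3–B4, B4–B5
Every bag has size at most 2, so the width is 2 − 1 = 1 and tw(G) ≤ 1. Since G has at least one edge (e.g. 5–4), it is not an edgeless graph, so tw(G) ≥ 1. Therefore the treewidth is 1.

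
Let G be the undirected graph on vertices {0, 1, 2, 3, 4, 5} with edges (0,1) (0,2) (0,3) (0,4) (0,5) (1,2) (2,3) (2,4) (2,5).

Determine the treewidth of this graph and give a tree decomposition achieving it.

The largest bag has 3 vertices, giving width 2; this decomposition certifies tw(G) ≤ 2. Conversely, {0, 1, 2} is a clique of size 3, and the vertices of any clique must share a bag in every tree decomposition; so some bag has ≥ 3 vertices and tw(G) ≥ 2. Therefore the treewidth is 2.

Treewidth 2.
Bags: B1 = {0, 1, 2}  B2 = {0, 2, 3}  B3 = {0, 2, 5}  B4 = {0, 2, 4}
Tree: B1–B2, B1–B3, B2–B4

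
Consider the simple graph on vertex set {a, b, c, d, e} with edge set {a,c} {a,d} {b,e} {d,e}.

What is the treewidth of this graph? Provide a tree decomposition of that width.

Every bag has size at most 2, so the width is 2 − 1 = 1 and tw(G) ≤ 1. G has an edge, so its treewidth is at least 1. Combining the bounds, tw(G) = 1.

Treewidth 1.
Bags: B1 = {b, e}  B2 = {d, e}  B3 = {a, d}  B4 = {a, c}
Tree: B1–B2, B2–B3, B3–B4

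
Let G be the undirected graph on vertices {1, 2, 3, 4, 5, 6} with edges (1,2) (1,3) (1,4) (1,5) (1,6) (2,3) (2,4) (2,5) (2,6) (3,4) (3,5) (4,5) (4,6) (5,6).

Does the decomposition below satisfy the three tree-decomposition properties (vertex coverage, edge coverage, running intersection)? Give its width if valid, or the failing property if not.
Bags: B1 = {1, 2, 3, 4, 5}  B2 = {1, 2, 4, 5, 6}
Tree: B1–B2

Checking the three conditions: (i) the bags cover all of {1, 2, 3, 4, 5, 6}; (ii) for each edge, some bag contains both endpoints; (iii) the bags containing any fixed vertex form a subtree. All hold, so the decomposition is valid with width 5 − 1 = 4.

Yes; width 4.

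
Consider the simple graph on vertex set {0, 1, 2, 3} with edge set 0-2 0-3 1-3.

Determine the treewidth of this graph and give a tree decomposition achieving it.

Treewidth 1.
One such decomposition:
Bags: B1 = {1, 3}  B2 = {0, 3}  B3 = {0, 2}
Tree: B1–B2, B2–B3

Each bag holds 2 vertices, so the decomposition has width 1, which upper-bounds the treewidth. Any graph with an edge has treewidth ≥ 1, and G has the edge 3–1. Therefore the treewidth is 1.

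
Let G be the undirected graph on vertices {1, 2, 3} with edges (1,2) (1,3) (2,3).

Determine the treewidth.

2

A width-2 tree decomposition is:
Bags: B1 = {1, 2, 3}
Tree: (single bag)
A single bag containing all 3 vertices is trivially a valid decomposition of width 2. For the lower bound, the 3 vertices {1, 2, 3} are pairwise adjacent, and any tree decomposition puts a clique entirely inside one bag — forcing width ≥ 2. The upper and lower bounds meet at 2, so that is the treewidth.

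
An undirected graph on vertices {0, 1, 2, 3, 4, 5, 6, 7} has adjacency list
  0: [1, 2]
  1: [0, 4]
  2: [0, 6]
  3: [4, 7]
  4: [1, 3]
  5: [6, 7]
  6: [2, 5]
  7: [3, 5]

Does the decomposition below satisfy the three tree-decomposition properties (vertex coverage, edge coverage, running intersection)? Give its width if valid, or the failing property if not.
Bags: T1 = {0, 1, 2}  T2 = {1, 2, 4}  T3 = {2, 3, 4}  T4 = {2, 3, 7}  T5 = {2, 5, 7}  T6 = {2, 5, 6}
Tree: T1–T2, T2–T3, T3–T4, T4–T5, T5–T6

Vertex coverage: the bags together contain {0, 1, 2, 3, 4, 5, 6, 7}, the full vertex set. Edge coverage: each edge of G has both endpoints in at least one bag. Running intersection: for every vertex, the bags containing it form a connected subtree. All three properties hold, so this is a valid tree decomposition of width max|bag| − 1 = 2, and hence tw(G) ≤ 2.

Yes; width 2.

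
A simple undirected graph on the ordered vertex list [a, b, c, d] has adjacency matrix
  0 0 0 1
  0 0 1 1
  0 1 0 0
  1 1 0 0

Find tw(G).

A width-1 tree decomposition is:
Bags: B1 = {a, d}  B2 = {b, d}  B3 = {b, c}
Tree: B1–B2, B2–B3
Every bag has size at most 2, so the width is 2 − 1 = 1 and tw(G) ≤ 1. G has an edge, so its treewidth is at least 1. Therefore the treewidth is 1.

1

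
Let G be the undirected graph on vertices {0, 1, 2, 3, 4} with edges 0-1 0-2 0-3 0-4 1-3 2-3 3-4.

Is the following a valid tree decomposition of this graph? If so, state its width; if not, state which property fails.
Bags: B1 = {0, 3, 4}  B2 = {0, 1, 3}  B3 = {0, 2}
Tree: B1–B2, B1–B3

No — edge (3,2) lies in no bag.

A tree decomposition must satisfy three properties: every vertex lies in some bag; for every edge, both endpoints lie together in some bag; and for every vertex, the bags containing it form a connected subtree. Here edge (3,2) lies in no bag, so the decomposition is invalid.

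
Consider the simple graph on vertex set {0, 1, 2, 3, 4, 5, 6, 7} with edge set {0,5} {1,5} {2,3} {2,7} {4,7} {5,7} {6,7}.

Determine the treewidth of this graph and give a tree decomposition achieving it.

Every bag has size at most 2, so the width is 2 − 1 = 1 and tw(G) ≤ 1. G has an edge, so its treewidth is at least 1. Therefore the treewidth is 1.

Treewidth 1.
One optimal decomposition is:
Bags: B1 = {5, 7}  B2 = {2, 7}  B3 = {4, 7}  B4 = {0, 5}  B5 = {1, 5}  B6 = {2, 3}  B7 = {6, 7}
Tree: B1–B2, B1–B3, B1–B4, B4–B5, B2–B6, B3–B7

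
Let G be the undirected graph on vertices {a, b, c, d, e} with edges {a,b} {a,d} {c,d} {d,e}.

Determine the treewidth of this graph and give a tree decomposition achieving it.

Each bag holds 2 vertices, so the decomposition has width 1, which upper-bounds the treewidth. Since G has at least one edge (e.g. d–a), it is not an edgeless graph, so tw(G) ≥ 1. The upper and lower bounds meet at 1, so that is the treewidth.

Treewidth 1.
One such decomposition:
Bags: B1 = {a, d}  B2 = {a, b}  B3 = {c, d}  B4 = {d, e}
Tree: B1–B2, B1–B3, B3–B4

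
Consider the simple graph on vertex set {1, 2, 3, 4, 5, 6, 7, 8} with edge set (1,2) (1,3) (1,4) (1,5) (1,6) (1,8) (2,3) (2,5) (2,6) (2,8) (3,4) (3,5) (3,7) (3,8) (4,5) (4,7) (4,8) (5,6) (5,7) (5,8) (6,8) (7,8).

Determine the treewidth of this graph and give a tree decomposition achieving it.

Each bag holds 5 vertices, so the decomposition has width 4, which upper-bounds the treewidth. Conversely, {1, 2, 3, 5, 8} is a clique of size 5, and the vertices of any clique must share a bag in every tree decomposition; so some bag has ≥ 5 vertices and tw(G) ≥ 4. Therefore the treewidth is 4.

Treewidth 4.
Bags: B1 = {1, 2, 3, 5, 8}  B2 = {1, 3, 4, 5, 8}  B3 = {3, 4, 5, 7, 8}  B4 = {1, 2, 5, 6, 8}
Tree: B1–B2, B2–B3, B1–B4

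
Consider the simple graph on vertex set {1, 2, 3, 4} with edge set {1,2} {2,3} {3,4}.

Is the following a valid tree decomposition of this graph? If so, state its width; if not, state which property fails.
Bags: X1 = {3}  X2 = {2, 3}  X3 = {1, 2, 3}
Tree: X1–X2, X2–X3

No — vertex 4 appears in no bag.

A tree decomposition must satisfy three properties: every vertex lies in some bag; for every edge, both endpoints lie together in some bag; and for every vertex, the bags containing it form a connected subtree. Here vertex 4 appears in no bag, so the decomposition is invalid.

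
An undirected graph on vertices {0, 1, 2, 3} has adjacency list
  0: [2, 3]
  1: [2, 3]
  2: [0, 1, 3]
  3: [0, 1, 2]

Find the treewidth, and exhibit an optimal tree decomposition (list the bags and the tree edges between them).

Each bag holds 3 vertices, so the decomposition has width 2, which upper-bounds the treewidth. For the lower bound, the 3 vertices {0, 2, 3} are pairwise adjacent, and any tree decomposition puts a clique entirely inside one bag — forcing width ≥ 2. The upper and lower bounds meet at 2, so that is the treewidth.

Treewidth 2.
One optimal decomposition is:
Bags: B1 = {1, 2, 3}  B2 = {0, 2, 3}
Tree: B1–B2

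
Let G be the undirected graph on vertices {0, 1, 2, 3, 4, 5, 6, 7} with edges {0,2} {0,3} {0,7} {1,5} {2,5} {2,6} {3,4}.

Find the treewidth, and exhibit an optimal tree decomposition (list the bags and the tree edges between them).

The largest bag has 2 vertices, giving width 1; this decomposition certifies tw(G) ≤ 1. Any graph with an edge has treewidth ≥ 1, and G has the edge 0–2. Combining the bounds, tw(G) = 1.

Treewidth 1.
One optimal decomposition is:
Bags: B1 = {0, 2}  B2 = {2, 5}  B3 = {0, 3}  B4 = {1, 5}  B5 = {2, 6}  B6 = {0, 7}  B7 = {3, 4}
Tree: B1–B2, B1–B3, B2–B4, B2–B5, B1–B6, B3–B7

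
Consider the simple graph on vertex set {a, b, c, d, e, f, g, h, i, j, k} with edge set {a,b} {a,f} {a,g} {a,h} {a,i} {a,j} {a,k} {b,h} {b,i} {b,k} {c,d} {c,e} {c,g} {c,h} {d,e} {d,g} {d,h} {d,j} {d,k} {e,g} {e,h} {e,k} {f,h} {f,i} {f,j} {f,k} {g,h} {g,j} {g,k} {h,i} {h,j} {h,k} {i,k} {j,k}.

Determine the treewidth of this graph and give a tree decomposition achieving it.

The largest bag has 5 vertices, giving width 4; this decomposition certifies tw(G) ≤ 4. On the other hand G contains the 5-clique {c, d, e, g, h}. A clique must lie in a single bag of any decomposition, so no decomposition can have width below 4. The upper and lower bounds meet at 4, so that is the treewidth.

Treewidth 4.
One optimal decomposition is:
Bags: B1 = {a, f, h, j, k}  B2 = {a, g, h, j, k}  B3 = {d, g, h, j, k}  B4 = {d, e, g, h, k}  B5 = {a, f, h, i, k}  B6 = {c, d, e, g, h}  B7 = {a, b, h, i, k}
Tree: B1–B2, B2–B3, B3–B4, B1–B5, B4–B6, B5–B7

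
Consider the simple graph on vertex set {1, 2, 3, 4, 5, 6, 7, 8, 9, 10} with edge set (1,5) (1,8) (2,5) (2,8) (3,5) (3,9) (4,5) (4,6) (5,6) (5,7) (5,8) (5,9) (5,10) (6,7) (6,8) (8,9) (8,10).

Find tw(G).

A width-2 tree decomposition is:
Bags: B1 = {5, 6, 8}  B2 = {5, 8, 9}  B3 = {5, 8, 10}  B4 = {4, 5, 6}  B5 = {5, 6, 7}  B6 = {3, 5, 9}  B7 = {2, 5, 8}  B8 = {1, 5, 8}
Tree: B1–B2, B2–B3, B1–B4, B1–B5, B2–B6, B1–B7, B2–B8
The largest bag has 3 vertices, giving width 2; this decomposition certifies tw(G) ≤ 2. Conversely, {1, 5, 8} is a clique of size 3, and the vertices of any clique must share a bag in every tree decomposition; so some bag has ≥ 3 vertices and tw(G) ≥ 2. The upper and lower bounds meet at 2, so that is the treewidth.

2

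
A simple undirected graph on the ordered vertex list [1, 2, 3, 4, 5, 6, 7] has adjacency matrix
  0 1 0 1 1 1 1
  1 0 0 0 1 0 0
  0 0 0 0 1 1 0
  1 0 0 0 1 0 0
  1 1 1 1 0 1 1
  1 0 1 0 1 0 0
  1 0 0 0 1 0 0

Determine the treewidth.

2

A width-2 tree decomposition is:
Bags: B1 = {1, 2, 5}  B2 = {1, 4, 5}  B3 = {1, 5, 6}  B4 = {3, 5, 6}  B5 = {1, 5, 7}
Tree: B1–B2, B2–B3, B3–B4, B2–B5
The largest bag has 3 vertices, giving width 2; this decomposition certifies tw(G) ≤ 2. For the lower bound, the 3 vertices {1, 2, 5} are pairwise adjacent, and any tree decomposition puts a clique entirely inside one bag — forcing width ≥ 2. Combining the bounds, tw(G) = 2.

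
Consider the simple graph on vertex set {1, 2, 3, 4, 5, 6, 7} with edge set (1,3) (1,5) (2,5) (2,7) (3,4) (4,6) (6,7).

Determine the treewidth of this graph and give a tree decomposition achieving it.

Every bag has size at most 3, so the width is 3 − 1 = 2 and tw(G) ≤ 2. For the lower bound, G contains the cycle 2–5–1–3–4–6–7–2, so G is not a forest; only forests have treewidth ≤ 1, hence tw(G) ≥ 2. Therefore the treewidth is 2.

Treewidth 2.
One optimal decomposition is:
Bags: B1 = {1, 2, 5}  B2 = {1, 2, 3}  B3 = {2, 3, 4}  B4 = {2, 4, 6}  B5 = {2, 6, 7}
Tree: B1–B2, B2–B3, B3–B4, B4–B5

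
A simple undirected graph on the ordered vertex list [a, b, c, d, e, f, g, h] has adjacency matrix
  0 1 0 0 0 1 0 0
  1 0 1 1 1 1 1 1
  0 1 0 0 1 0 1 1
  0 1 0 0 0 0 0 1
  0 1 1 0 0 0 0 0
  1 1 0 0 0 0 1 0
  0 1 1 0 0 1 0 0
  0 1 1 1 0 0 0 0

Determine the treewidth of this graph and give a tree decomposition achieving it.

The largest bag has 3 vertices, giving width 2; this decomposition certifies tw(G) ≤ 2. For the lower bound, the 3 vertices {b, d, h} are pairwise adjacent, and any tree decomposition puts a clique entirely inside one bag — forcing width ≥ 2. Hence tw(G) = 2 exactly.

Treewidth 2.
One optimal decomposition is:
Bags: B1 = {a, b, f}  B2 = {b, f, g}  B3 = {b, c, g}  B4 = {b, c, e}  B5 = {b, c, h}  B6 = {b, d, h}
Tree: B1–B2, B2–B3, B3–B4, B3–B5, B5–B6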